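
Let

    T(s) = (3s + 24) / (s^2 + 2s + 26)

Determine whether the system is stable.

The denominator s^2 + 2s + 26 factors as (s^2 + 2s + 26), giving poles at s = -1 + 5j, -1 - 5j.
Since all poles lie strictly in the left half-plane, the system is stable.

stable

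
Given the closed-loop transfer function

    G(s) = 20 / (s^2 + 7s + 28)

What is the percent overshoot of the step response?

%OS ≈ 6.26%

Comparing s^2 + 7s + 28 to s^2 + 2ζωₙs + ωₙ²: ωₙ = √28 ≈ 5.292 rad/s and ζ = 7/(2·√28) ≈ 0.6614.
%OS = 100·exp(−πζ/√(1−ζ²)) = 100·exp(−π·0.6614/√(1−0.6614²)) ≈ 6.26%.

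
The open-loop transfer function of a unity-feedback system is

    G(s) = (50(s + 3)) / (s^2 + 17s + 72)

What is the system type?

Type 0

The denominator has no factor of s at the origin — no free integrator — so this is a Type 0 system.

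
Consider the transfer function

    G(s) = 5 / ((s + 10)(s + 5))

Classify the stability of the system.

stable

The poles can be read from the denominator factors: s = -10, -5.
Since all poles lie strictly in the left half-plane, the system is stable.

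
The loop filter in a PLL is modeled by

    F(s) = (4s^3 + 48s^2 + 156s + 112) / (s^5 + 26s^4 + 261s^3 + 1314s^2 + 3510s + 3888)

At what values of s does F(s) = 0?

s = -4, -7, -1

Set the numerator to zero: 4s^3 + 48s^2 + 156s + 112 = 0, i.e. 4·(s^3 + 12s^2 + 39s + 28) = 0.
Factoring: (s + 4)(s + 7)(s + 1) = 0.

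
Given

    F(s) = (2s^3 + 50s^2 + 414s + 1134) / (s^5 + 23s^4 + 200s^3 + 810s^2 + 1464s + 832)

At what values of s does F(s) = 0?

s = -9, -7, -9

Set the numerator to zero: 2s^3 + 50s^2 + 414s + 1134 = 0, i.e. 2·(s^3 + 25s^2 + 207s + 567) = 0.
Factoring: (s + 9)^2(s + 7) = 0.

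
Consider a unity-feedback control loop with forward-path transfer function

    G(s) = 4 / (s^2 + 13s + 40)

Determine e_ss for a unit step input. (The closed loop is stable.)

e_ss = 0.9091

G(s) has no poles at the origin.
This is a Type 0 system. Kp = lim_{s→0} G(s) = 4/40 = 1/10.
e_ss = 1/(1 + Kp) = 1/(1 + 1/10) = 10/11 ≈ 0.9091.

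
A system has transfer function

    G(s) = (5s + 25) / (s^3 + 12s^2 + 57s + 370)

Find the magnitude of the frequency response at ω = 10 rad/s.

Substitute s = j10: numerator = 25 + j50, denominator = -830 - j430.
|G(j10)| = |25 + j50| / |-830 - j430| = 55.902 / 934.77 ≈ 0.05980.

|G(j10)| ≈ 0.05980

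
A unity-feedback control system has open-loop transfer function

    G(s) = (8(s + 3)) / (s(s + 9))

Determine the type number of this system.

The denominator has 1 factor of s at the origin (free integrator), so this is a Type 1 system.

Type 1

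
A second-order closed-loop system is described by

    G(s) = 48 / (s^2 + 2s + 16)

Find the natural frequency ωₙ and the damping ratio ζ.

Compare the denominator to the standard form s^2 + 2ζωₙs + ωₙ².
ωₙ² = 16, so ωₙ = 4 rad/s.
2ζωₙ = 2, so ζ = 2/(2·4) = 0.25.

ωₙ = 4 rad/s, ζ = 0.25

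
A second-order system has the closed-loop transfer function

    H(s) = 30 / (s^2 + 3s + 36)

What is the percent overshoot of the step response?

%OS ≈ 44.4%

Comparing s^2 + 3s + 36 to s^2 + 2ζωₙs + ωₙ²: ωₙ = 6 rad/s and ζ = 3/(2·6) = 0.25.
%OS = 100·exp(−πζ/√(1−ζ²)) = 100·exp(−π·0.25/√(1−0.25²)) ≈ 44.4%.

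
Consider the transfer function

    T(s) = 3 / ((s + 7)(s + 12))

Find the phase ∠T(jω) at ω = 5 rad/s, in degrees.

∠T(j5) ≈ -58.16°

At s = j5: numerator = 3, denominator = 59 + j95.
∠T = ∠num − ∠den = 0° − (58.158°) = -58.16°.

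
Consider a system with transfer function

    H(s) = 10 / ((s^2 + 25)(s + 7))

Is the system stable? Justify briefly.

marginally stable

The poles can be read from the denominator factors: s = ±5j, -7.
Since the simple pole(s) at s = ±5j lie on the jω-axis with none in the right half-plane, the system is marginally stable.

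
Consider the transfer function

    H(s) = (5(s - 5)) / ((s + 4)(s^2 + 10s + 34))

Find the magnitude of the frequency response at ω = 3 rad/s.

|H(j3)| ≈ 0.1493

Substitute s = j3: numerator = -25 + j15, denominator = 10 + j195.
|H(j3)| = |-25 + j15| / |10 + j195| = 29.155 / 195.26 ≈ 0.1493.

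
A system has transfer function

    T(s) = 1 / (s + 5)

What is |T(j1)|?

|T(j1)| ≈ 0.1961

Substitute s = j1: numerator = 1, denominator = 5 + j1.
|T(j1)| = |1| / |5 + j1| = 1 / 5.0990 ≈ 0.1961.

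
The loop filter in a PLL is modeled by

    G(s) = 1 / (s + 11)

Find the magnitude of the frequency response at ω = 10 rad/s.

|G(j10)| ≈ 0.06727

Substitute s = j10: numerator = 1, denominator = 11 + j10.
|G(j10)| = |1| / |11 + j10| = 1 / 14.866 ≈ 0.06727.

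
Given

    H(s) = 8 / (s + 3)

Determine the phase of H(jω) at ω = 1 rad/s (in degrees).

∠H(j1) ≈ -18.43°

At s = j1: numerator = 8, denominator = 3 + j1.
∠H = ∠num − ∠den = 0° − (18.435°) = -18.43°.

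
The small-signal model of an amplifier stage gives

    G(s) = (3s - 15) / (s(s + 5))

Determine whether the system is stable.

marginally stable

The poles can be read from the denominator factors: s = 0, -5.
Since the simple pole(s) at s = 0 lie on the jω-axis with none in the right half-plane, the system is marginally stable.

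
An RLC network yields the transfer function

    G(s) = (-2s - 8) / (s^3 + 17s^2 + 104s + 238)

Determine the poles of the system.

The poles are the roots of the denominator s^3 + 17s^2 + 104s + 238 = 0.
Trying s = -7: the polynomial evaluates to 0, so (s + 7) is a factor.
Dividing out leaves s^2 + 10s + 34 = 0.
The quadratic formula then gives s = -5 ± 3j.

s = -5 + 3j, -5 - 3j, -7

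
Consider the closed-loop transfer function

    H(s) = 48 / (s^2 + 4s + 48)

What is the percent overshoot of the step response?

Comparing s^2 + 4s + 48 to s^2 + 2ζωₙs + ωₙ²: ωₙ = √48 ≈ 6.928 rad/s and ζ = 4/(2·√48) ≈ 0.2887.
%OS = 100·exp(−πζ/√(1−ζ²)) = 100·exp(−π·0.2887/√(1−0.2887²)) ≈ 38.8%.

%OS ≈ 38.8%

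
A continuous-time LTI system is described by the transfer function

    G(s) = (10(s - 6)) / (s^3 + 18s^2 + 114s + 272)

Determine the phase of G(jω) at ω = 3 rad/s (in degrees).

At s = j3: numerator = -60 + j30, denominator = 110 + j315.
∠G = ∠num − ∠den = 153.43° − (70.750°) = 82.68°.

∠G(j3) ≈ 82.68°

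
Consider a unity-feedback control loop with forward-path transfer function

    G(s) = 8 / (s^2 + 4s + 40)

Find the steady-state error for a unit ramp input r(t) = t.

G(s) has no poles at the origin.
This is a Type 0 system; Kv = lim_{s→0} s·G(s) = 0, so the steady-state error for a ramp input is infinite.

e_ss = ∞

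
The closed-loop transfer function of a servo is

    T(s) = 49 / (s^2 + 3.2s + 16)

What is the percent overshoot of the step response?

Comparing s^2 + 3.2s + 16 to s^2 + 2ζωₙs + ωₙ²: ωₙ = 4 rad/s and ζ = 3.2/(2·4) = 0.4.
%OS = 100·exp(−πζ/√(1−ζ²)) = 100·exp(−π·0.4/√(1−0.4²)) ≈ 25.4%.

%OS ≈ 25.4%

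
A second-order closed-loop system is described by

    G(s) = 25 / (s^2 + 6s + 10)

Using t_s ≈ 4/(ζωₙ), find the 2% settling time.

Comparing s^2 + 6s + 10 to s^2 + 2ζωₙs + ωₙ²: ωₙ = √10 ≈ 3.162 rad/s and ζ = 6/(2·√10) ≈ 0.9487.
ζωₙ = 6/2 = 3, so t_s ≈ 4/(ζωₙ) = 4/3 ≈ 1.333 s.

t_s ≈ 1.333 s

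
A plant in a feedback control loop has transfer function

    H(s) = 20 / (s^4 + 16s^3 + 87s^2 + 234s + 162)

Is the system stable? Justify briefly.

The denominator s^4 + 16s^3 + 87s^2 + 234s + 162 factors as (s^2 + 6s + 18)(s + 1)(s + 9), giving poles at s = -3 ± 3j, -1, -9.
Since all poles lie strictly in the left half-plane, the system is stable.

stable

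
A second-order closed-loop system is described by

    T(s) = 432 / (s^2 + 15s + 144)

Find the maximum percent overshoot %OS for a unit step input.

Comparing s^2 + 15s + 144 to s^2 + 2ζωₙs + ωₙ²: ωₙ = 12 rad/s and ζ = 15/(2·12) = 0.625.
%OS = 100·exp(−πζ/√(1−ζ²)) = 100·exp(−π·0.625/√(1−0.625²)) ≈ 8.08%.

%OS ≈ 8.08%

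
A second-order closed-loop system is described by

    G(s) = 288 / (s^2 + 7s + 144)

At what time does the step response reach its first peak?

t_p ≈ 0.2737 s

Comparing s^2 + 7s + 144 to s^2 + 2ζωₙs + ωₙ²: ωₙ = 12 rad/s and ζ = 7/(2·12) ≈ 0.2917.
ζωₙ = 7/2 = 3.5, so ω_d = ωₙ√(1−ζ²) = √(ωₙ² − (ζωₙ)²) = √(144 − 3.5²) = √131.75 ≈ 11.48 rad/s.
t_p = π/ω_d = π/11.48 ≈ 0.2737 s.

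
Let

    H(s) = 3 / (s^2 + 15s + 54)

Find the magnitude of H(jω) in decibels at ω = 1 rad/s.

Substitute s = j1: numerator = 3, denominator = 53 + j15.
|H(j1)| = |3| / |53 + j15| = 3 / 55.082 ≈ 0.05446.
In decibels: 20·log₁₀(0.05446) ≈ -25.3 dB.

|H(j1)|_dB ≈ -25.3 dB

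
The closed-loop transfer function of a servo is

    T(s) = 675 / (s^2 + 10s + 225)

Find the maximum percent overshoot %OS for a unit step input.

%OS ≈ 32.9%

Comparing s^2 + 10s + 225 to s^2 + 2ζωₙs + ωₙ²: ωₙ = 15 rad/s and ζ = 10/(2·15) ≈ 0.3333.
%OS = 100·exp(−πζ/√(1−ζ²)) = 100·exp(−π·0.3333/√(1−0.3333²)) ≈ 32.9%.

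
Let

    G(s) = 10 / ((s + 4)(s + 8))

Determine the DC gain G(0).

G(0) = 5/16 ≈ 0.3125

Set s = 0: G(0) = (10) / (32) = 5/16.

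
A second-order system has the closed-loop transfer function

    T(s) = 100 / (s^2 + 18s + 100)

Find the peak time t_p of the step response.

Comparing s^2 + 18s + 100 to s^2 + 2ζωₙs + ωₙ²: ωₙ = 10 rad/s and ζ = 18/(2·10) = 0.9.
ζωₙ = 18/2 = 9, so ω_d = ωₙ√(1−ζ²) = √(ωₙ² − (ζωₙ)²) = √(100 − 9²) = √19 ≈ 4.359 rad/s.
t_p = π/ω_d = π/4.359 ≈ 0.7207 s.

t_p ≈ 0.7207 s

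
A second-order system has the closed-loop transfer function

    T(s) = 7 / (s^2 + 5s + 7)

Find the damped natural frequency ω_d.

ω_d ≈ 0.8660 rad/s

Comparing s^2 + 5s + 7 to s^2 + 2ζωₙs + ωₙ²: ωₙ = √7 ≈ 2.646 rad/s and ζ = 5/(2·√7) ≈ 0.9449.
ζωₙ = 5/2 = 2.5, so ω_d = ωₙ√(1−ζ²) = √(ωₙ² − (ζωₙ)²) = √(7 − 2.5²) = √0.75 ≈ 0.8660 rad/s.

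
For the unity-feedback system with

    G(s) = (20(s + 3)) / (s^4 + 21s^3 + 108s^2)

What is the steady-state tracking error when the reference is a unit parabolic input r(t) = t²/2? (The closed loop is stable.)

e_ss = 1.800

G(s) has 2 poles at the origin.
This is a Type 2 system. Ka = lim_{s→0} s^2·G(s) = 60/108 = 5/9.
e_ss = 1/Ka = 1/(5/9) = 9/5 ≈ 1.800.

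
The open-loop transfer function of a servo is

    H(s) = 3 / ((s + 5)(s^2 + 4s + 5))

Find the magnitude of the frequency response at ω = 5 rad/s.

|H(j5)| = 0.01500

Substitute s = j5: numerator = 3, denominator = -200.
|H(j5)| = |3| / |-200| = 3 / 200 = 0.01500.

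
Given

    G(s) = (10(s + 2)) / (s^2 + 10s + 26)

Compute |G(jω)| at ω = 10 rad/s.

|G(j10)| ≈ 0.8198

Substitute s = j10: numerator = 20 + j100, denominator = -74 + j100.
|G(j10)| = |20 + j100| / |-74 + j100| = 101.98 / 124.40 ≈ 0.8198.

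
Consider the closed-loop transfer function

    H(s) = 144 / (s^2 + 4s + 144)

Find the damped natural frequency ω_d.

ω_d ≈ 11.83 rad/s

Comparing s^2 + 4s + 144 to s^2 + 2ζωₙs + ωₙ²: ωₙ = 12 rad/s and ζ = 4/(2·12) ≈ 0.1667.
ζωₙ = 4/2 = 2, so ω_d = ωₙ√(1−ζ²) = √(ωₙ² − (ζωₙ)²) = √(144 − 2²) = √140 ≈ 11.83 rad/s.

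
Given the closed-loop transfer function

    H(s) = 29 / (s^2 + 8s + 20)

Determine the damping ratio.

ζ ≈ 0.8944

Compare the denominator to the standard form s^2 + 2ζωₙs + ωₙ².
ωₙ² = 20, so ωₙ = √20 ≈ 4.472 rad/s.
2ζωₙ = 8, so ζ = 8/(2·√20) ≈ 0.8944.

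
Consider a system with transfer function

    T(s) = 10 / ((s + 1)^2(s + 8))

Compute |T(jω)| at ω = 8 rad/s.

|T(j8)| ≈ 0.01360

Substitute s = j8: numerator = 10, denominator = -632 - j376.
|T(j8)| = |10| / |-632 - j376| = 10 / 735.39 ≈ 0.01360.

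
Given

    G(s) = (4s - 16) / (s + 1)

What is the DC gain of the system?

Set s = 0: G(0) = (-16) / (1) = -16.

G(0) = -16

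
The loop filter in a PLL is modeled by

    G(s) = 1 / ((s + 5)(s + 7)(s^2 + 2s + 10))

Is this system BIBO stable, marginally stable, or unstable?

The poles can be read from the denominator factors: s = -5, -7, -1 ± 3j.
Since all poles lie strictly in the left half-plane, the system is stable.

stable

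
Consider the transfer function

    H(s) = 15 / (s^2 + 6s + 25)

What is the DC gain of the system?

H(0) = 3/5 ≈ 0.6000

Set s = 0: H(0) = (15) / (25) = 3/5.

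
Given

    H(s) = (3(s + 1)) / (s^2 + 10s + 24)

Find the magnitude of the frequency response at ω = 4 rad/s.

|H(j4)| ≈ 0.3032

Substitute s = j4: numerator = 3 + j12, denominator = 8 + j40.
|H(j4)| = |3 + j12| / |8 + j40| = 12.369 / 40.792 ≈ 0.3032.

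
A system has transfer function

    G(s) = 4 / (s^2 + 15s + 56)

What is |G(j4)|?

Substitute s = j4: numerator = 4, denominator = 40 + j60.
|G(j4)| = |4| / |40 + j60| = 4 / 72.111 ≈ 0.05547.

|G(j4)| ≈ 0.05547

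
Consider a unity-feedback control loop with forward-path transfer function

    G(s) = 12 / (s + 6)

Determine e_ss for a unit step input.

G(s) has no poles at the origin.
This is a Type 0 system. Kp = lim_{s→0} G(s) = 12/6 = 2.
e_ss = 1/(1 + Kp) = 1/(1 + 2) = 1/3 ≈ 0.3333.

e_ss = 0.3333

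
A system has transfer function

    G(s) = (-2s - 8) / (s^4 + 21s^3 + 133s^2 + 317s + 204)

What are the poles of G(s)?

s = -4 ± j, -12, -1

The poles are the roots of the denominator s^4 + 21s^3 + 133s^2 + 317s + 204 = 0.
Trying s = -12: the polynomial evaluates to 0, so (s + 12) is a factor.
Dividing out leaves s^3 + 9s^2 + 25s + 17 = 0.
This factors further as (s^2 + 8s + 17)(s + 1) = 0.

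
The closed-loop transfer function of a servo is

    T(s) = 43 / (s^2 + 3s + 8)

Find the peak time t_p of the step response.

Comparing s^2 + 3s + 8 to s^2 + 2ζωₙs + ωₙ²: ωₙ = √8 ≈ 2.828 rad/s and ζ = 3/(2·√8) ≈ 0.5303.
ζωₙ = 3/2 = 1.5, so ω_d = ωₙ√(1−ζ²) = √(ωₙ² − (ζωₙ)²) = √(8 − 1.5²) = √5.75 ≈ 2.398 rad/s.
t_p = π/ω_d = π/2.398 ≈ 1.310 s.

t_p ≈ 1.310 s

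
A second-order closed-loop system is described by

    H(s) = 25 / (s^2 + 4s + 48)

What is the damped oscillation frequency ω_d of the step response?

ω_d ≈ 6.633 rad/s

Comparing s^2 + 4s + 48 to s^2 + 2ζωₙs + ωₙ²: ωₙ = √48 ≈ 6.928 rad/s and ζ = 4/(2·√48) ≈ 0.2887.
ζωₙ = 4/2 = 2, so ω_d = ωₙ√(1−ζ²) = √(ωₙ² − (ζωₙ)²) = √(48 − 2²) = √44 ≈ 6.633 rad/s.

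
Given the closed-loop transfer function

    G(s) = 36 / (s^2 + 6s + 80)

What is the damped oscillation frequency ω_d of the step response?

ω_d ≈ 8.426 rad/s

Comparing s^2 + 6s + 80 to s^2 + 2ζωₙs + ωₙ²: ωₙ = √80 ≈ 8.944 rad/s and ζ = 6/(2·√80) ≈ 0.3354.
ζωₙ = 6/2 = 3, so ω_d = ωₙ√(1−ζ²) = √(ωₙ² − (ζωₙ)²) = √(80 − 3²) = √71 ≈ 8.426 rad/s.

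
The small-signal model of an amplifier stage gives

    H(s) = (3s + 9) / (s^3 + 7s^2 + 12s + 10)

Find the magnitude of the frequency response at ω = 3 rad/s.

|H(j3)| ≈ 0.2368

Substitute s = j3: numerator = 9 + j9, denominator = -53 + j9.
|H(j3)| = |9 + j9| / |-53 + j9| = 12.728 / 53.759 ≈ 0.2368.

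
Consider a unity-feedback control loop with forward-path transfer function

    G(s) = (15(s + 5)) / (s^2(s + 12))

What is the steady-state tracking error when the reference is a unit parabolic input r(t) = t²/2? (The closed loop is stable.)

e_ss = 0.1600

G(s) has 2 poles at the origin.
This is a Type 2 system. Ka = lim_{s→0} s^2·G(s) = 75/12 = 25/4.
e_ss = 1/Ka = 1/(25/4) = 4/25 ≈ 0.1600.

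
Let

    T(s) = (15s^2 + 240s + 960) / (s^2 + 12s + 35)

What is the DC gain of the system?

T(0) = 192/7 ≈ 27.43

Set s = 0: T(0) = (960) / (35) = 192/7.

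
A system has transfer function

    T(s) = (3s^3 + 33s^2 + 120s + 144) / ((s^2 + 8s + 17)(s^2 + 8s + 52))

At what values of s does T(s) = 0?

Set the numerator to zero: 3s^3 + 33s^2 + 120s + 144 = 0, i.e. 3·(s^3 + 11s^2 + 40s + 48) = 0.
Factoring: (s + 4)^2(s + 3) = 0.

s = -4, -3, -4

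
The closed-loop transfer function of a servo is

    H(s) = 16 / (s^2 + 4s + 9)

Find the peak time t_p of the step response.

Comparing s^2 + 4s + 9 to s^2 + 2ζωₙs + ωₙ²: ωₙ = 3 rad/s and ζ = 4/(2·3) ≈ 0.6667.
ζωₙ = 4/2 = 2, so ω_d = ωₙ√(1−ζ²) = √(ωₙ² − (ζωₙ)²) = √(9 − 2²) = √5 ≈ 2.236 rad/s.
t_p = π/ω_d = π/2.236 ≈ 1.405 s.

t_p ≈ 1.405 s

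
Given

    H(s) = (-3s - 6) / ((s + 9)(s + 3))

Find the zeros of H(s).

s = -2

Set the numerator to zero: -3s - 6 = 0, i.e. -3·(s + 2) = 0.
So s = -2.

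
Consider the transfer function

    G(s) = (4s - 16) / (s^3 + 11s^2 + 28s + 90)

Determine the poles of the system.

The poles are the roots of the denominator s^3 + 11s^2 + 28s + 90 = 0.
Trying s = -9: the polynomial evaluates to 0, so (s + 9) is a factor.
Dividing out leaves s^2 + 2s + 10 = 0.
The quadratic formula then gives s = -1 ± 3j.

s = -1 + 3j, -1 - 3j, -9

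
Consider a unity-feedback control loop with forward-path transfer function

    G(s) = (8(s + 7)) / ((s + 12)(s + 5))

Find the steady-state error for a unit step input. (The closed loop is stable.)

e_ss = 0.5172

G(s) has no poles at the origin.
This is a Type 0 system. Kp = lim_{s→0} G(s) = 56/60 = 14/15.
e_ss = 1/(1 + Kp) = 1/(1 + 14/15) = 15/29 ≈ 0.5172.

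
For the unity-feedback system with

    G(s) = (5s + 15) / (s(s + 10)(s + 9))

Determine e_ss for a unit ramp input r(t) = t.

e_ss = 6

G(s) has one pole at the origin.
This is a Type 1 system. Kv = lim_{s→0} s·G(s) = 15/90 = 1/6.
e_ss = 1/Kv = 1/(1/6) = 6.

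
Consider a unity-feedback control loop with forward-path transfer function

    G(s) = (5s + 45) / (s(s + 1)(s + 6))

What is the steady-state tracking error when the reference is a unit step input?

G(s) has one pole at the origin.
This is a Type 1 system; for a step input the steady-state error is zero.

e_ss = 0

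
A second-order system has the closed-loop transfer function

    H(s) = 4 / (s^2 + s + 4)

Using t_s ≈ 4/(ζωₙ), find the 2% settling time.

t_s ≈ 8 s

Comparing s^2 + s + 4 to s^2 + 2ζωₙs + ωₙ²: ωₙ = 2 rad/s and ζ = 1/(2·2) = 0.25.
ζωₙ = 1/2 = 0.5, so t_s ≈ 4/(ζωₙ) = 4/0.5 = 8 s.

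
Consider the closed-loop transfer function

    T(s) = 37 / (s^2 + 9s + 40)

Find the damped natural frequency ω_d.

Comparing s^2 + 9s + 40 to s^2 + 2ζωₙs + ωₙ²: ωₙ = √40 ≈ 6.325 rad/s and ζ = 9/(2·√40) ≈ 0.7115.
ζωₙ = 9/2 = 4.5, so ω_d = ωₙ√(1−ζ²) = √(ωₙ² − (ζωₙ)²) = √(40 − 4.5²) = √19.75 ≈ 4.444 rad/s.

ω_d ≈ 4.444 rad/s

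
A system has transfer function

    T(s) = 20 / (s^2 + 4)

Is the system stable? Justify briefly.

The poles can be read from the denominator factors: s = ±2j.
Since the simple pole(s) at s = 2j, -2j lie on the jω-axis with none in the right half-plane, the system is marginally stable.

marginally stable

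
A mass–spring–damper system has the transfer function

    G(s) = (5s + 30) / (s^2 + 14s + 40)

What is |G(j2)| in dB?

Substitute s = j2: numerator = 30 + j10, denominator = 36 + j28.
|G(j2)| = |30 + j10| / |36 + j28| = 31.623 / 45.607 ≈ 0.6934.
In decibels: 20·log₁₀(0.6934) ≈ -3.18 dB.

|G(j2)|_dB ≈ -3.18 dB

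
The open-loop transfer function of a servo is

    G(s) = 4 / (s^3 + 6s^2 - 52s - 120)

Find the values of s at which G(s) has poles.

The poles are the roots of the denominator s^3 + 6s^2 - 52s - 120 = 0.
Trying s = 6: the polynomial evaluates to 0, so (s - 6) is a factor.
Dividing out leaves s^2 + 12s + 20 = 0.
Factoring the quadratic: (s + 10)(s + 2) = 0.

s = 6, -10, -2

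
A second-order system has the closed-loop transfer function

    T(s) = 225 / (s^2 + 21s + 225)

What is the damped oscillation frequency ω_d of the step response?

ω_d ≈ 10.71 rad/s

Comparing s^2 + 21s + 225 to s^2 + 2ζωₙs + ωₙ²: ωₙ = 15 rad/s and ζ = 21/(2·15) = 0.7.
ζωₙ = 21/2 = 10.5, so ω_d = ωₙ√(1−ζ²) = √(ωₙ² − (ζωₙ)²) = √(225 − 10.5²) = √114.75 ≈ 10.71 rad/s.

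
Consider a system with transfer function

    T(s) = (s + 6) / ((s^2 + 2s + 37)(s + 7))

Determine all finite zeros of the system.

Set the numerator to zero: s + 6 = 0.
So s = -6.

s = -6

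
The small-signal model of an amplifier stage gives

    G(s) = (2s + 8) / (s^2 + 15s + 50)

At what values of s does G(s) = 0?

Set the numerator to zero: 2s + 8 = 0, i.e. 2·(s + 4) = 0.
So s = -4.

s = -4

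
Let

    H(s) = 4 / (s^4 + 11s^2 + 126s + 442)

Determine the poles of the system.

The poles are the roots of the denominator s^4 + 11s^2 + 126s + 442 = 0.
No real roots exist; factor into two real quadratics: (s^2 - 6s + 34)(s^2 + 6s + 13) = 0.
Each quadratic gives a conjugate pair via the quadratic formula.

s = 3 + 5j, 3 - 5j, -3 + 2j, -3 - 2j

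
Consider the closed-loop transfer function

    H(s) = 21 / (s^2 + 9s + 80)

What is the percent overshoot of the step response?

Comparing s^2 + 9s + 80 to s^2 + 2ζωₙs + ωₙ²: ωₙ = √80 ≈ 8.944 rad/s and ζ = 9/(2·√80) ≈ 0.5031.
%OS = 100·exp(−πζ/√(1−ζ²)) = 100·exp(−π·0.5031/√(1−0.5031²)) ≈ 16.1%.

%OS ≈ 16.1%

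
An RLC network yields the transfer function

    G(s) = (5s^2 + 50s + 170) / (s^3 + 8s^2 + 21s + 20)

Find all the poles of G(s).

s = -2 + j, -2 - j, -4

The poles are the roots of the denominator s^3 + 8s^2 + 21s + 20 = 0.
Trying s = -4: the polynomial evaluates to 0, so (s + 4) is a factor.
Dividing out leaves s^2 + 4s + 5 = 0.
The quadratic formula then gives s = -2 ± 1j.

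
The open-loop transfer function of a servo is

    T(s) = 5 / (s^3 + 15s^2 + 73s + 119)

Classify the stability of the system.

stable

The denominator s^3 + 15s^2 + 73s + 119 factors as (s + 7)(s^2 + 8s + 17), giving poles at s = -7, -4 ± j.
Since all poles lie strictly in the left half-plane, the system is stable.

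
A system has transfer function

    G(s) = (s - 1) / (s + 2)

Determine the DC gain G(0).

G(0) = -1/2 ≈ -0.5000

Set s = 0: G(0) = (-1) / (2) = -1/2.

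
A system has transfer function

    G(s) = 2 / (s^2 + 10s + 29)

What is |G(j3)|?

Substitute s = j3: numerator = 2, denominator = 20 + j30.
|G(j3)| = |2| / |20 + j30| = 2 / 36.056 ≈ 0.05547.

|G(j3)| ≈ 0.05547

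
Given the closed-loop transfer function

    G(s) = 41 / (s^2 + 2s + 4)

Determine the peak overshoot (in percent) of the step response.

Comparing s^2 + 2s + 4 to s^2 + 2ζωₙs + ωₙ²: ωₙ = 2 rad/s and ζ = 2/(2·2) = 0.5.
%OS = 100·exp(−πζ/√(1−ζ²)) = 100·exp(−π·0.5/√(1−0.5²)) ≈ 16.3%.

%OS ≈ 16.3%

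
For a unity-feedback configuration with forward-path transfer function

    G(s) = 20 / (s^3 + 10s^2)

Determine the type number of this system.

Type 2

Factor s from the denominator: s^3 + 10s^2 = s^2·(s + 10).
There are 2 poles at the origin, so the system is Type 2.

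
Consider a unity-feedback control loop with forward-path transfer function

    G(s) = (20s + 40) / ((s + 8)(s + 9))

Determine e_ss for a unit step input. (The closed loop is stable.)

e_ss = 0.6429

G(s) has no poles at the origin.
This is a Type 0 system. Kp = lim_{s→0} G(s) = 40/72 = 5/9.
e_ss = 1/(1 + Kp) = 1/(1 + 5/9) = 9/14 ≈ 0.6429.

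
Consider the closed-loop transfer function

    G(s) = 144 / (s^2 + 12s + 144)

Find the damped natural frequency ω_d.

Comparing s^2 + 12s + 144 to s^2 + 2ζωₙs + ωₙ²: ωₙ = 12 rad/s and ζ = 12/(2·12) = 0.5.
ζωₙ = 12/2 = 6, so ω_d = ωₙ√(1−ζ²) = √(ωₙ² − (ζωₙ)²) = √(144 − 6²) = √108 ≈ 10.39 rad/s.

ω_d ≈ 10.39 rad/s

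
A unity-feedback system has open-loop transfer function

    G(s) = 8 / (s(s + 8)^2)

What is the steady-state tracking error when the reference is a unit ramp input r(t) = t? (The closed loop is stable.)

e_ss = 8

G(s) has one pole at the origin.
This is a Type 1 system. Kv = lim_{s→0} s·G(s) = 8/64 = 1/8.
e_ss = 1/Kv = 1/(1/8) = 8.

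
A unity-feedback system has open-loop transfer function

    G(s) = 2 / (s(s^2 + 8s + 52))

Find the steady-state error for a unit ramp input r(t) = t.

e_ss = 26

G(s) has one pole at the origin.
This is a Type 1 system. Kv = lim_{s→0} s·G(s) = 2/52 = 1/26.
e_ss = 1/Kv = 1/(1/26) = 26.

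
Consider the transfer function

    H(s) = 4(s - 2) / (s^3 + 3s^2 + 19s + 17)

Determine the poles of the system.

The poles are the roots of the denominator s^3 + 3s^2 + 19s + 17 = 0.
Trying s = -1: the polynomial evaluates to 0, so (s + 1) is a factor.
Dividing out leaves s^2 + 2s + 17 = 0.
The quadratic formula then gives s = -1 ± 4j.

s = -1 ± 4j, -1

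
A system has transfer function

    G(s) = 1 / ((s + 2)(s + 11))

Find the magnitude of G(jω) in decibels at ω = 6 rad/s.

Substitute s = j6: numerator = 1, denominator = -14 + j78.
|G(j6)| = |1| / |-14 + j78| = 1 / 79.246 ≈ 0.01262.
In decibels: 20·log₁₀(0.01262) ≈ -38.0 dB.

|G(j6)|_dB ≈ -38.0 dB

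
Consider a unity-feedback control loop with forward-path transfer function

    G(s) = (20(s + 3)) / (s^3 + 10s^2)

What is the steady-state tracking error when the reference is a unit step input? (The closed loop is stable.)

e_ss = 0

G(s) has 2 poles at the origin.
This is a Type 2 system; for a step input the steady-state error is zero.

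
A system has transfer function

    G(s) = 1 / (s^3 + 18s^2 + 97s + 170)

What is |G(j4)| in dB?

Substitute s = j4: numerator = 1, denominator = -118 + j324.
|G(j4)| = |1| / |-118 + j324| = 1 / 344.82 ≈ 0.002900.
In decibels: 20·log₁₀(0.002900) ≈ -50.8 dB.

|G(j4)|_dB ≈ -50.8 dB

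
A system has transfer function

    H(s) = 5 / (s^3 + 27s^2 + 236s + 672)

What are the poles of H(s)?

s = -7, -12, -8

The poles are the roots of the denominator s^3 + 27s^2 + 236s + 672 = 0.
Trying s = -7: the polynomial evaluates to 0, so (s + 7) is a factor.
Dividing out leaves s^2 + 20s + 96 = 0.
Factoring the quadratic: (s + 12)(s + 8) = 0.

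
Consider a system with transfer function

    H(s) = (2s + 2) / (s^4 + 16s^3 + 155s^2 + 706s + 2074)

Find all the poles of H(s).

The poles are the roots of the denominator s^4 + 16s^3 + 155s^2 + 706s + 2074 = 0.
No real roots exist; factor into two real quadratics: (s^2 + 6s + 34)(s^2 + 10s + 61) = 0.
Each quadratic gives a conjugate pair via the quadratic formula.

s = -3 ± 5j, -5 ± 6j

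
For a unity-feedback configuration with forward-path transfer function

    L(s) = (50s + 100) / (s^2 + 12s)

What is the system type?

Factor s from the denominator: s^2 + 12s = s·(s + 12).
There is 1 pole at the origin, so the system is Type 1.

Type 1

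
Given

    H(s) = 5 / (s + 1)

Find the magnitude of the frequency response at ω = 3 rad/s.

|H(j3)| ≈ 1.581

Substitute s = j3: numerator = 5, denominator = 1 + j3.
|H(j3)| = |5| / |1 + j3| = 5 / 3.1623 ≈ 1.581.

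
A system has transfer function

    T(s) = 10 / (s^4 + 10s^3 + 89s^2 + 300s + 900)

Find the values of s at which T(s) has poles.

s = -3 ± 6j, -2 ± 4j

The poles are the roots of the denominator s^4 + 10s^3 + 89s^2 + 300s + 900 = 0.
No real roots exist; factor into two real quadratics: (s^2 + 6s + 45)(s^2 + 4s + 20) = 0.
Each quadratic gives a conjugate pair via the quadratic formula.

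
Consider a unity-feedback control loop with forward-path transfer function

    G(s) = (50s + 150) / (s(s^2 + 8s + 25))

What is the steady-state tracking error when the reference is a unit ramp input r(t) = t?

e_ss = 0.1667

G(s) has one pole at the origin.
This is a Type 1 system. Kv = lim_{s→0} s·G(s) = 150/25 = 6.
e_ss = 1/Kv = 1/(6) = 1/6 ≈ 0.1667.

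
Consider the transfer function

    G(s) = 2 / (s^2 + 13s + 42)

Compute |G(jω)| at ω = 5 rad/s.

|G(j5)| ≈ 0.02977

Substitute s = j5: numerator = 2, denominator = 17 + j65.
|G(j5)| = |2| / |17 + j65| = 2 / 67.186 ≈ 0.02977.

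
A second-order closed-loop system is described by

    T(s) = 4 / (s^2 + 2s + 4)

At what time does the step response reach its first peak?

Comparing s^2 + 2s + 4 to s^2 + 2ζωₙs + ωₙ²: ωₙ = 2 rad/s and ζ = 2/(2·2) = 0.5.
ζωₙ = 2/2 = 1, so ω_d = ωₙ√(1−ζ²) = √(ωₙ² − (ζωₙ)²) = √(4 − 1²) = √3 ≈ 1.732 rad/s.
t_p = π/ω_d = π/1.732 ≈ 1.814 s.

t_p ≈ 1.814 s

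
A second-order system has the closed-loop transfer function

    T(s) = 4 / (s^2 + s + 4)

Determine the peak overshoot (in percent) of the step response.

Comparing s^2 + s + 4 to s^2 + 2ζωₙs + ωₙ²: ωₙ = 2 rad/s and ζ = 1/(2·2) = 0.25.
%OS = 100·exp(−πζ/√(1−ζ²)) = 100·exp(−π·0.25/√(1−0.25²)) ≈ 44.4%.

%OS ≈ 44.4%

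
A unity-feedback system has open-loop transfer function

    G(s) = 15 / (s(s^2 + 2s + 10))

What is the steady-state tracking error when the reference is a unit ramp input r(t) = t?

G(s) has one pole at the origin.
This is a Type 1 system. Kv = lim_{s→0} s·G(s) = 15/10 = 3/2.
e_ss = 1/Kv = 1/(3/2) = 2/3 ≈ 0.6667.

e_ss = 0.6667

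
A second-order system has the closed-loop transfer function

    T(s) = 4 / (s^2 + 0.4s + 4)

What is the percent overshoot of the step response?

Comparing s^2 + 0.4s + 4 to s^2 + 2ζωₙs + ωₙ²: ωₙ = 2 rad/s and ζ = 0.4/(2·2) = 0.1.
%OS = 100·exp(−πζ/√(1−ζ²)) = 100·exp(−π·0.1/√(1−0.1²)) ≈ 72.9%.

%OS ≈ 72.9%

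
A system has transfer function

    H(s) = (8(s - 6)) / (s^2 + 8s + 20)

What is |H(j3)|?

Substitute s = j3: numerator = -48 + j24, denominator = 11 + j24.
|H(j3)| = |-48 + j24| / |11 + j24| = 53.666 / 26.401 ≈ 2.033.

|H(j3)| ≈ 2.033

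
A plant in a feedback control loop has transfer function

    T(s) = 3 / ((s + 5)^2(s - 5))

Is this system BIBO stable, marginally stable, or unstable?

unstable

The poles can be read from the denominator factors: s = -5, 5, -5.
Since the pole(s) at s = 5 lie in the right half-plane, the system is unstable.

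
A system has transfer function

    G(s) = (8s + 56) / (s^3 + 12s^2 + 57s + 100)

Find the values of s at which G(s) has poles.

s = -4 ± 3j, -4

The poles are the roots of the denominator s^3 + 12s^2 + 57s + 100 = 0.
Trying s = -4: the polynomial evaluates to 0, so (s + 4) is a factor.
Dividing out leaves s^2 + 8s + 25 = 0.
The quadratic formula then gives s = -4 ± 3j.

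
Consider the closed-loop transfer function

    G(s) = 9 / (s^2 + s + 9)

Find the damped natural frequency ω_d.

Comparing s^2 + s + 9 to s^2 + 2ζωₙs + ωₙ²: ωₙ = 3 rad/s and ζ = 1/(2·3) ≈ 0.1667.
ζωₙ = 1/2 = 0.5, so ω_d = ωₙ√(1−ζ²) = √(ωₙ² − (ζωₙ)²) = √(9 − 0.5²) = √8.75 ≈ 2.958 rad/s.

ω_d ≈ 2.958 rad/s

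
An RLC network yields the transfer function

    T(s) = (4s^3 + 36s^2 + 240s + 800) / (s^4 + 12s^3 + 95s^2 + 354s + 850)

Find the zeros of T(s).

Set the numerator to zero: 4s^3 + 36s^2 + 240s + 800 = 0, i.e. 4·(s^3 + 9s^2 + 60s + 200) = 0.
Factoring: (s + 5)(s^2 + 4s + 40) = 0.

s = -5, -2 + 6j, -2 - 6j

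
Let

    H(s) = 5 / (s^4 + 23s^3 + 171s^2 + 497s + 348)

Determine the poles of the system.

The poles are the roots of the denominator s^4 + 23s^3 + 171s^2 + 497s + 348 = 0.
Trying s = -12: the polynomial evaluates to 0, so (s + 12) is a factor.
Dividing out leaves s^3 + 11s^2 + 39s + 29 = 0.
This factors further as (s^2 + 10s + 29)(s + 1) = 0.

s = -5 + 2j, -5 - 2j, -12, -1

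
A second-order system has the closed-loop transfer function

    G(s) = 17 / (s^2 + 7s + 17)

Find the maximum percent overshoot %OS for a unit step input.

%OS ≈ 0.644%

Comparing s^2 + 7s + 17 to s^2 + 2ζωₙs + ωₙ²: ωₙ = √17 ≈ 4.123 rad/s and ζ = 7/(2·√17) ≈ 0.8489.
%OS = 100·exp(−πζ/√(1−ζ²)) = 100·exp(−π·0.8489/√(1−0.8489²)) ≈ 0.644%.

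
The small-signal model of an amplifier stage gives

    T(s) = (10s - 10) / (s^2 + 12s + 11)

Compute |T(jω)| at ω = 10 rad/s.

Substitute s = j10: numerator = -10 + j100, denominator = -89 + j120.
|T(j10)| = |-10 + j100| / |-89 + j120| = 100.50 / 149.40 ≈ 0.6727.

|T(j10)| ≈ 0.6727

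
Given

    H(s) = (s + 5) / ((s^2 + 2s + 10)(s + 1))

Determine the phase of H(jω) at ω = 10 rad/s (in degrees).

At s = j10: numerator = 5 + j10, denominator = -290 - j880.
∠H = ∠num − ∠den = 63.435° − (-108.24°) = 171.7°.

∠H(j10) ≈ 171.7°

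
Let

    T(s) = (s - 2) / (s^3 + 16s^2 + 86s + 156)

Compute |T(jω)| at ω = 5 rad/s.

|T(j5)| ≈ 0.01379

Substitute s = j5: numerator = -2 + j5, denominator = -244 + j305.
|T(j5)| = |-2 + j5| / |-244 + j305| = 5.3852 / 390.59 ≈ 0.01379.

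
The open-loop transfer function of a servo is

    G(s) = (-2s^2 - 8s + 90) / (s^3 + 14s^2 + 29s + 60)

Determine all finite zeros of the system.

s = -9, 5

Set the numerator to zero: -2s^2 - 8s + 90 = 0, i.e. -2·(s^2 + 4s - 45) = 0.
Factoring: (s + 9)(s - 5) = 0.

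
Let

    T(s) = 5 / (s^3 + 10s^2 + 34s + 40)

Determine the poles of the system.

The poles are the roots of the denominator s^3 + 10s^2 + 34s + 40 = 0.
Trying s = -4: the polynomial evaluates to 0, so (s + 4) is a factor.
Dividing out leaves s^2 + 6s + 10 = 0.
The quadratic formula then gives s = -3 ± 1j.

s = -3 ± j, -4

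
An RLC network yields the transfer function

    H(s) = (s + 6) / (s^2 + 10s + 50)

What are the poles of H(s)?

The poles are the roots of the denominator s^2 + 10s + 50 = 0.
Using the quadratic formula: s = (-10 ± √(-100))/2 = -5 ± 5j.

s = -5 + 5j, -5 - 5j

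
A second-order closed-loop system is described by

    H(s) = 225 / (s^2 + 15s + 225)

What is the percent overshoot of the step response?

Comparing s^2 + 15s + 225 to s^2 + 2ζωₙs + ωₙ²: ωₙ = 15 rad/s and ζ = 15/(2·15) = 0.5.
%OS = 100·exp(−πζ/√(1−ζ²)) = 100·exp(−π·0.5/√(1−0.5²)) ≈ 16.3%.

%OS ≈ 16.3%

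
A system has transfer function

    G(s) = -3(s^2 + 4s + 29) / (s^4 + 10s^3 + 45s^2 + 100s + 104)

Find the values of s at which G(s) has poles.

The poles are the roots of the denominator s^4 + 10s^3 + 45s^2 + 100s + 104 = 0.
No real roots exist; factor into two real quadratics: (s^2 + 6s + 13)(s^2 + 4s + 8) = 0.
Each quadratic gives a conjugate pair via the quadratic formula.

s = -3 ± 2j, -2 ± 2j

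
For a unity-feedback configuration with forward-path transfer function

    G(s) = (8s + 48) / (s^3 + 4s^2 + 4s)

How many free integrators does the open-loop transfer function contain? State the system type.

Factor s from the denominator: s^3 + 4s^2 + 4s = s·(s^2 + 4s + 4).
There is 1 pole at the origin, so the system is Type 1.

Type 1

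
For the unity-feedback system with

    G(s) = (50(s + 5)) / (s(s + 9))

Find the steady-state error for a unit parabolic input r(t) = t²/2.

e_ss = ∞

G(s) has one pole at the origin.
This is a Type 1 system; Ka = lim_{s→0} s^2·G(s) = 0, so the steady-state error for a parabola input is infinite.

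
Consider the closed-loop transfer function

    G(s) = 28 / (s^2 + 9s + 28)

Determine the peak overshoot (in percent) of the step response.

Comparing s^2 + 9s + 28 to s^2 + 2ζωₙs + ωₙ²: ωₙ = √28 ≈ 5.292 rad/s and ζ = 9/(2·√28) ≈ 0.8504.
%OS = 100·exp(−πζ/√(1−ζ²)) = 100·exp(−π·0.8504/√(1−0.8504²)) ≈ 0.623%.

%OS ≈ 0.623%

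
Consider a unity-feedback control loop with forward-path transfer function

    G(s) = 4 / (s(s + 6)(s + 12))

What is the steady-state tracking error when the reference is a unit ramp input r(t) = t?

G(s) has one pole at the origin.
This is a Type 1 system. Kv = lim_{s→0} s·G(s) = 4/72 = 1/18.
e_ss = 1/Kv = 1/(1/18) = 18.

e_ss = 18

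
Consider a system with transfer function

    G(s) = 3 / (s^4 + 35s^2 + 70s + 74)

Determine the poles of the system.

s = 1 ± 6j, -1 ± j

The poles are the roots of the denominator s^4 + 35s^2 + 70s + 74 = 0.
No real roots exist; factor into two real quadratics: (s^2 - 2s + 37)(s^2 + 2s + 2) = 0.
Each quadratic gives a conjugate pair via the quadratic formula.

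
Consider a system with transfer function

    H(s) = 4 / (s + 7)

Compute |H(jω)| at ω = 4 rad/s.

|H(j4)| ≈ 0.4961

Substitute s = j4: numerator = 4, denominator = 7 + j4.
|H(j4)| = |4| / |7 + j4| = 4 / 8.0623 ≈ 0.4961.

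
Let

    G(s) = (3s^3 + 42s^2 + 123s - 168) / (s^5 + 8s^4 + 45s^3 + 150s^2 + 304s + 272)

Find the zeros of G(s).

Set the numerator to zero: 3s^3 + 42s^2 + 123s - 168 = 0, i.e. 3·(s^3 + 14s^2 + 41s - 56) = 0.
Factoring: (s - 1)(s + 7)(s + 8) = 0.

s = 1, -7, -8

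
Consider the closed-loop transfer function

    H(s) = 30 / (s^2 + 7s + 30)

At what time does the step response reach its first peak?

Comparing s^2 + 7s + 30 to s^2 + 2ζωₙs + ωₙ²: ωₙ = √30 ≈ 5.477 rad/s and ζ = 7/(2·√30) ≈ 0.6390.
ζωₙ = 7/2 = 3.5, so ω_d = ωₙ√(1−ζ²) = √(ωₙ² − (ζωₙ)²) = √(30 − 3.5²) = √17.75 ≈ 4.213 rad/s.
t_p = π/ω_d = π/4.213 ≈ 0.7457 s.

t_p ≈ 0.7457 s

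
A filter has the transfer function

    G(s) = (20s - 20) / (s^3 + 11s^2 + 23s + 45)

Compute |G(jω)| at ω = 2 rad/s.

|G(j2)| ≈ 1.176

Substitute s = j2: numerator = -20 + j40, denominator = 1 + j38.
|G(j2)| = |-20 + j40| / |1 + j38| = 44.721 / 38.013 ≈ 1.176.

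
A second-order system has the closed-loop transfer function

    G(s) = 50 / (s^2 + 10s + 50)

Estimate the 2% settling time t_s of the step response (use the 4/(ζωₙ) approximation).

t_s ≈ 0.8000 s

Comparing s^2 + 10s + 50 to s^2 + 2ζωₙs + ωₙ²: ωₙ = √50 ≈ 7.071 rad/s and ζ = 10/(2·√50) ≈ 0.7071.
ζωₙ = 10/2 = 5, so t_s ≈ 4/(ζωₙ) = 4/5 = 0.8000 s.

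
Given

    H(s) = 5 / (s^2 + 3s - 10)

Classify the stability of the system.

The denominator s^2 + 3s - 10 factors as (s + 5)(s - 2), giving poles at s = -5, 2.
Since the pole(s) at s = 2 lie in the right half-plane, the system is unstable.

unstable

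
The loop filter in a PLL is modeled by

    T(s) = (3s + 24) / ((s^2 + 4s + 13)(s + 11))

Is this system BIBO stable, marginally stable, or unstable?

The poles can be read from the denominator factors: s = -2 ± 3j, -11.
Since all poles lie strictly in the left half-plane, the system is stable.

stable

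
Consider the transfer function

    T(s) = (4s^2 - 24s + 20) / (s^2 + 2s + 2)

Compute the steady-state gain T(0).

Set s = 0: T(0) = (20) / (2) = 10.

T(0) = 10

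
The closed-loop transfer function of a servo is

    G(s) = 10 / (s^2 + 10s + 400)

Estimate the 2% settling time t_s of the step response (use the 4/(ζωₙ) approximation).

t_s ≈ 0.8000 s

Comparing s^2 + 10s + 400 to s^2 + 2ζωₙs + ωₙ²: ωₙ = 20 rad/s and ζ = 10/(2·20) = 0.25.
ζωₙ = 10/2 = 5, so t_s ≈ 4/(ζωₙ) = 4/5 = 0.8000 s.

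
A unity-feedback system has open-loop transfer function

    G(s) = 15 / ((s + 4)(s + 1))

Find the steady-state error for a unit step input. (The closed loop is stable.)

e_ss = 0.2105

G(s) has no poles at the origin.
This is a Type 0 system. Kp = lim_{s→0} G(s) = 15/4.
e_ss = 1/(1 + Kp) = 1/(1 + 15/4) = 4/19 ≈ 0.2105.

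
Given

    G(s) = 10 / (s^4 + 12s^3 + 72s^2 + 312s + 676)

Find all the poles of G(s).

s = -1 ± 5j, -5 ± j

The poles are the roots of the denominator s^4 + 12s^3 + 72s^2 + 312s + 676 = 0.
No real roots exist; factor into two real quadratics: (s^2 + 2s + 26)(s^2 + 10s + 26) = 0.
Each quadratic gives a conjugate pair via the quadratic formula.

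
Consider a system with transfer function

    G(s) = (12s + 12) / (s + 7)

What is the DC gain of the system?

Set s = 0: G(0) = (12) / (7) = 12/7.

G(0) = 12/7 ≈ 1.714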